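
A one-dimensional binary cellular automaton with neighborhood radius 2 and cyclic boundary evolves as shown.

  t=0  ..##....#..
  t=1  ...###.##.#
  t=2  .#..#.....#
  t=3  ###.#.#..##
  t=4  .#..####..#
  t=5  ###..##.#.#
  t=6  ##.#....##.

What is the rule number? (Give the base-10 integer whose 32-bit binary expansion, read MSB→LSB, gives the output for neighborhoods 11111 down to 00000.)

1127472692

  #####|.  b31=0 t=3,i=0
  ####.|#  b30=1 t=3,i=1
  ###.#|.  b29=0 t=1,i=5
  ###..|.  b28=0 t=4,i=7
  ##.##|.  b27=0 t=1,i=6
  ##.#.|.  b26=0 t=1,i=9
  ##..#|#  b25=1 t=4,i=8
  ##...|#  b24=1 t=0,i=4
  #.###|.  b23=0 t=5,i=10
  #.##.|.  b22=0 t=1,i=7
  #.#.#|#  b21=1 t=3,i=4
  #.#..|#  b20=1 t=1,i=10
  #..##|.  b19=0 t=3,i=8
  #..#.|.  b18=0 t=2,i=3
  #...#|#  b17=1 t=1,i=1
  #....|#  b16=1 t=0,i=5
  .####|#  b15=1 t=3,i=10
  .###.|#  b14=1 t=1,i=4
  .##.#|.  b13=0 t=1,i=8
  .##..|#  b12=1 t=0,i=3
  .#.##|#  b11=1 t=5,i=9
  .#.#.|#  b10=1 t=2,i=0
  .#..#|#  b9=1 t=2,i=2
  .#...|.  b8=0 t=0,i=9
  ..###|.  b7=0 t=1,i=3
  ..##.|.  b6=0 t=0,i=2
  ..#.#|#  b5=1 t=2,i=10
  ..#..|#  b4=1 t=0,i=8
  ...##|.  b3=0 t=0,i=1
  ...#.|#  b2=1 t=0,i=7
  ....#|.  b1=0 t=0,i=0
  .....|.  b0=0 t=2,i=7
  bits 01000011001100111101111000110100 = 1127472692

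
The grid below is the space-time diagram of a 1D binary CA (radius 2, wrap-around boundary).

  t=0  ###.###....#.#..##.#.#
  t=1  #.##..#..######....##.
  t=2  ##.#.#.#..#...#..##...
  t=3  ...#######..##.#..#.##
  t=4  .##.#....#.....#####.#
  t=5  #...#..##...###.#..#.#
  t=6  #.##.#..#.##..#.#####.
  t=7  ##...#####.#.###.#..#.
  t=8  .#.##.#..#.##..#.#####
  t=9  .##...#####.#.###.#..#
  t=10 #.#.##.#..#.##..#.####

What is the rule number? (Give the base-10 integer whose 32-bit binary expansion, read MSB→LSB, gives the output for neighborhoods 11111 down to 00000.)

  nb #####: next=.  (t=1,i=11, bit31=0)
  nb ####.: next=.  (t=0,i=1, bit30=0)
  nb ###.#: next=#  (t=0,i=2, bit29=1)
  nb ###..: next=#  (t=0,i=6, bit28=1)
  nb ##.##: next=#  (t=0,i=3, bit27=1)
  nb ##.#.: next=.  (t=0,i=18, bit26=0)
  nb ##..#: next=.  (t=1,i=4, bit25=0)
  nb ##...: next=.  (t=0,i=7, bit24=0)
  nb #.###: next=.  (t=0,i=4, bit23=0)
  nb #.##.: next=.  (t=1,i=2, bit22=0)
  nb #.#.#: next=#  (t=0,i=19, bit21=1)
  nb #.#..: next=#  (t=0,i=13, bit20=1)
  nb #..##: next=.  (t=0,i=15, bit19=0)
  nb #..#.: next=#  (t=1,i=5, bit18=1)
  nb #...#: next=#  (t=2,i=12, bit17=1)
  nb #....: next=.  (t=0,i=8, bit16=0)
  nb .####: next=#  (t=0,i=0, bit15=1)
  nb .###.: next=.  (t=0,i=5, bit14=0)
  nb .##.#: next=.  (t=0,i=17, bit13=0)
  nb .##..: next=#  (t=1,i=3, bit12=1)
  nb .#.##: next=#  (t=0,i=20, bit11=1)
  nb .#.#.: next=#  (t=0,i=12, bit10=1)
  nb .#..#: next=#  (t=0,i=14, bit9=1)
  nb .#...: next=.  (t=2,i=11, bit8=0)
  nb ..###: next=.  (t=1,i=9, bit7=0)
  nb ..##.: next=.  (t=0,i=16, bit6=0)
  nb ..#.#: next=#  (t=0,i=11, bit5=1)
  nb ..#..: next=.  (t=1,i=6, bit4=0)
  nb ...##: next=#  (t=1,i=18, bit3=1)
  nb ...#.: next=#  (t=0,i=10, bit2=1)
  nb ....#: next=#  (t=0,i=9, bit1=1)
  nb .....: next=#  (t=4,i=12, bit0=1)
  bits 00111000001101101001111000101111 = 943103535

943103535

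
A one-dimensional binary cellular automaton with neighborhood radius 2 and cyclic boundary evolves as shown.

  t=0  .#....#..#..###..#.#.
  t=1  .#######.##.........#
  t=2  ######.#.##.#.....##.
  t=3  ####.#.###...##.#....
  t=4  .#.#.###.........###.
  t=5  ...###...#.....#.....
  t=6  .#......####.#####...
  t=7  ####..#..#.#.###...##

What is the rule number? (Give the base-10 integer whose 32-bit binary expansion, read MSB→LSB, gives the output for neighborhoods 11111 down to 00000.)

  #####|#  b31=1 t=1,i=3
  ####.|.  b30=0 t=1,i=6
  ###.#|#  b29=1 t=1,i=7
  ###..|.  b28=0 t=0,i=14
  ##.##|.  b27=0 t=1,i=8
  ##.#.|.  b26=0 t=2,i=6
  ##..#|.  b25=0 t=0,i=15
  ##...|.  b24=0 t=1,i=11
  #.###|#  b23=1 t=1,i=1
  #.##.|#  b22=1 t=1,i=9
  #.#.#|#  b21=1 t=2,i=7
  #.#..|.  b20=0 t=0,i=19
  #..##|.  b19=0 t=0,i=11
  #..#.|.  b18=0 t=0,i=0
  #...#|.  b17=0 t=3,i=11
  #....|#  b16=1 t=0,i=3
  .####|#  b15=1 t=1,i=2
  .###.|.  b14=0 t=0,i=13
  .##.#|.  b13=0 t=2,i=10
  .##..|#  b12=1 t=1,i=10
  .#.##|#  b11=1 t=1,i=0
  .#.#.|.  b10=0 t=0,i=18
  .#..#|#  b9=1 t=0,i=7
  .#...|#  b8=1 t=0,i=2
  ..###|.  b7=0 t=0,i=12
  ..##.|.  b6=0 t=2,i=18
  ..#.#|.  b5=0 t=0,i=17
  ..#..|#  b4=1 t=0,i=1
  ...##|.  b3=0 t=2,i=17
  ...#.|#  b2=1 t=0,i=5
  ....#|#  b1=1 t=0,i=4
  .....|.  b0=0 t=1,i=13
  bits 10100000111000011001101100010110 = 2699139862

2699139862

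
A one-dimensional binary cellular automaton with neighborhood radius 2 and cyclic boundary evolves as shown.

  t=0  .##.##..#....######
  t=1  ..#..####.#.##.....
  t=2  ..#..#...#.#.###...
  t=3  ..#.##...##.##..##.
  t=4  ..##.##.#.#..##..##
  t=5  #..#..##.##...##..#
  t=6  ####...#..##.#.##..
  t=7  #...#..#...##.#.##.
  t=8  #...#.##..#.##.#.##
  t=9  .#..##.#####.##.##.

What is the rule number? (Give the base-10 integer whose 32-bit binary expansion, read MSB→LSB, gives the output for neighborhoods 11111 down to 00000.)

  ##### -> .   bit 31 = 0  t=0,i=15
  ####. -> .   bit 30 = 0  t=0,i=17
  ###.# -> .   bit 29 = 0  t=0,i=18
  ###.. -> .   bit 28 = 0  t=2,i=15
  ##.## -> .   bit 27 = 0  t=0,i=0
  ##.#. -> #   bit 26 = 1  t=1,i=9
  ##..# -> #   bit 25 = 1  t=0,i=6
  ##... -> #   bit 24 = 1  t=1,i=14
  #.### -> #   bit 23 = 1  t=2,i=13
  #.##. -> .   bit 22 = 0  t=0,i=1
  #.#.# -> .   bit 21 = 0  t=1,i=10
  #.#.. -> #   bit 20 = 1  t=4,i=10
  #..## -> .   bit 19 = 0  t=1,i=4
  #..#. -> #   bit 18 = 1  t=0,i=7
  #...# -> .   bit 17 = 0  t=2,i=7
  #.... -> #   bit 16 = 1  t=0,i=10
  .#### -> .   bit 15 = 0  t=0,i=14
  .###. -> .   bit 14 = 0  t=2,i=14
  .##.# -> #   bit 13 = 1  t=0,i=2
  .##.. -> #   bit 12 = 1  t=0,i=5
  .#.## -> #   bit 11 = 1  t=1,i=11
  .#.#. -> #   bit 10 = 1  t=2,i=10
  .#..# -> .   bit 9 = 0  t=1,i=3
  .#... -> .   bit 8 = 0  t=0,i=9
  ..### -> #   bit 7 = 1  t=0,i=13
  ..##. -> .   bit 6 = 0  t=3,i=9
  ..#.# -> #   bit 5 = 1  t=2,i=9
  ..#.. -> #   bit 4 = 1  t=0,i=8
  ...## -> #   bit 3 = 1  t=0,i=12
  ...#. -> .   bit 2 = 0  t=1,i=1
  ....# -> .   bit 1 = 0  t=0,i=11
  ..... -> .   bit 0 = 0  t=1,i=16
  bits 00000111100101010011110010111000 = 127220920

127220920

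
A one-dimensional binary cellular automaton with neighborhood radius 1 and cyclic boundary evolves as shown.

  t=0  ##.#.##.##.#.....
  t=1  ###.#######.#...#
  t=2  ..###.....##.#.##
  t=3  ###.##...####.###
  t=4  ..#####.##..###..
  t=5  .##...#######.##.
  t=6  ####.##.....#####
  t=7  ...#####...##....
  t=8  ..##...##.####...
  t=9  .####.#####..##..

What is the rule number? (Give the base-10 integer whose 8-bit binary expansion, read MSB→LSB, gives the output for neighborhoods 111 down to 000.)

122

  ###|.  b7=0 t=1,i=0
  ##.|#  b6=1 t=0,i=1
  #.#|#  b5=1 t=0,i=2
  #..|#  b4=1 t=0,i=12
  .##|#  b3=1 t=0,i=0
  .#.|.  b2=0 t=0,i=3
  ..#|#  b1=1 t=0,i=16
  ...|.  b0=0 t=0,i=13
  bits 01111010 = 122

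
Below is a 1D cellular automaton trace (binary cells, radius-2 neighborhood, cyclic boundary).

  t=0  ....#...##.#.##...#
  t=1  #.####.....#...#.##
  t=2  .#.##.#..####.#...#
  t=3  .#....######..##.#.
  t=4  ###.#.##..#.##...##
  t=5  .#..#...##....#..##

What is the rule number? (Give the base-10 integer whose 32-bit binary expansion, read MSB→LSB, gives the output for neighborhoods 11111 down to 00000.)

  #####|.  b31=0 t=3,i=8
  ####.|#  b30=1 t=1,i=4
  ###.#|.  b29=0 t=1,i=0
  ###..|.  b28=0 t=1,i=5
  ##.##|#  b27=1 t=1,i=1
  ##.#.|.  b26=0 t=0,i=10
  ##..#|#  b25=1 t=3,i=12
  ##...|#  b24=1 t=0,i=15
  #.###|.  b23=0 t=1,i=2
  #.##.|.  b22=0 t=0,i=13
  #.#.#|#  b21=1 t=0,i=11
  #.#..|#  b20=1 t=2,i=6
  #..##|#  b19=1 t=2,i=8
  #..#.|#  b18=1 t=3,i=0
  #...#|.  b17=0 t=0,i=6
  #....|.  b16=0 t=0,i=1
  .####|#  b15=1 t=1,i=3
  .###.|#  b14=1 t=1,i=18
  .##.#|.  b13=0 t=0,i=9
  .##..|.  b12=0 t=0,i=14
  .#.##|.  b11=0 t=0,i=12
  .#.#.|.  b10=0 t=2,i=0
  .#..#|#  b9=1 t=2,i=7
  .#...|#  b8=1 t=0,i=0
  ..###|#  b7=1 t=2,i=9
  ..##.|.  b6=0 t=0,i=8
  ..#.#|.  b5=0 t=1,i=15
  ..#..|#  b4=1 t=0,i=4
  ...##|.  b3=0 t=0,i=7
  ...#.|#  b2=1 t=0,i=3
  ....#|#  b1=1 t=0,i=2
  .....|.  b0=0 t=1,i=8
  bits 01001011001111001100001110010110 = 1262273430

1262273430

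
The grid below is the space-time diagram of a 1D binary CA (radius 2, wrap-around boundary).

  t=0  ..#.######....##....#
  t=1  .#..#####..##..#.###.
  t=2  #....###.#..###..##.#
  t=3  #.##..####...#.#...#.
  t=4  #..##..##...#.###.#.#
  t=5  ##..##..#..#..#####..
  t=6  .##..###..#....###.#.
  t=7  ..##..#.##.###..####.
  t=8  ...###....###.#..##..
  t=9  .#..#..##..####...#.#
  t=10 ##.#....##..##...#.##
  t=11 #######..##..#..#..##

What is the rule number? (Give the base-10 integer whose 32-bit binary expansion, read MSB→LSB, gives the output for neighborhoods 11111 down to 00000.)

  #####|#  b31=1 t=0,i=6
  ####.|#  b30=1 t=0,i=8
  ###.#|#  b29=1 t=2,i=7
  ###..|.  b28=0 t=0,i=9
  ##.##|#  b27=1 t=2,i=19
  ##.#.|#  b26=1 t=2,i=8
  ##..#|#  b25=1 t=1,i=9
  ##...|.  b24=0 t=0,i=10
  #.###|#  b23=1 t=0,i=4
  #.##.|.  b22=0 t=2,i=20
  #.#.#|#  b21=1 t=3,i=0
  #.#..|#  b20=1 t=2,i=9
  #..##|.  b19=0 t=1,i=3
  #..#.|#  b18=1 t=0,i=1
  #...#|.  b17=0 t=3,i=11
  #....|#  b16=1 t=0,i=11
  .####|#  b15=1 t=0,i=5
  .###.|#  b14=1 t=1,i=18
  .##.#|.  b13=0 t=2,i=18
  .##..|#  b12=1 t=0,i=15
  .#.##|.  b11=0 t=0,i=3
  .#.#.|#  b10=1 t=3,i=14
  .#..#|.  b9=0 t=0,i=0
  .#...|#  b8=1 t=3,i=16
  ..###|.  b7=0 t=1,i=4
  ..##.|.  b6=0 t=0,i=14
  ..#.#|.  b5=0 t=0,i=2
  ..#..|.  b4=0 t=0,i=20
  ...##|.  b3=0 t=0,i=13
  ...#.|#  b2=1 t=0,i=19
  ....#|#  b1=1 t=0,i=12
  .....|.  b0=0 t=8,i=0
  bits 11101110101101011101010100000110 = 4004893958

4004893958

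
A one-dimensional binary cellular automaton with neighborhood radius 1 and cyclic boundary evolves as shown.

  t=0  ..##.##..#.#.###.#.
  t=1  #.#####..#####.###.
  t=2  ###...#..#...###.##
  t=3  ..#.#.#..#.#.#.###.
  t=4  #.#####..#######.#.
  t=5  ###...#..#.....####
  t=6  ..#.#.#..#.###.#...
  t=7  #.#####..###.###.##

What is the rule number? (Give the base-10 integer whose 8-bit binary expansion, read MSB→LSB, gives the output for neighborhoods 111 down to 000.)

  nb ###: next=.  (t=0,i=14, bit7=0)
  nb ##.: next=#  (t=0,i=3, bit6=1)
  nb #.#: next=#  (t=0,i=4, bit5=1)
  nb #..: next=.  (t=0,i=7, bit4=0)
  nb .##: next=#  (t=0,i=2, bit3=1)
  nb .#.: next=#  (t=0,i=9, bit2=1)
  nb ..#: next=.  (t=0,i=1, bit1=0)
  nb ...: next=#  (t=0,i=0, bit0=1)
  bits 01101101 = 109

109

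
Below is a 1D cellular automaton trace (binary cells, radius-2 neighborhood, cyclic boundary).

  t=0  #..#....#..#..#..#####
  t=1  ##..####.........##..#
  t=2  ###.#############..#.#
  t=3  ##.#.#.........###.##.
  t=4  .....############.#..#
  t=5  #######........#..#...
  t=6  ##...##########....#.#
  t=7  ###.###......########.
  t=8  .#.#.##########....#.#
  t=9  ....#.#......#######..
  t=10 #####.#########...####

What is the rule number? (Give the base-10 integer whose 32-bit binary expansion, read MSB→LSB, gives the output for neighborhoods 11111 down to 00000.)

  [31] ##### => .  t=0,i=19
  [30] ####. => #  t=0,i=21
  [29] ###.# => .  t=2,i=2
  [28] ###.. => #  t=0,i=0
  [27] ##.## => #  t=2,i=3
  [26] ##.#. => .  t=3,i=2
  [25] ##..# => #  t=0,i=1
  [24] ##... => #  t=1,i=8
  [23] #.### => .  t=2,i=4
  [22] #.##. => .  t=3,i=0
  [21] #.#.# => .  t=3,i=3
  [20] #.#.. => #  t=3,i=5
  [19] #..## => .  t=0,i=16
  [18] #..#. => .  t=0,i=2
  [17] #...# => .  t=5,i=20
  [16] #.... => #  t=0,i=5
  [15] .#### => #  t=0,i=18
  [14] .###. => #  t=1,i=0
  [13] .##.# => .  t=3,i=1
  [12] .##.. => .  t=1,i=18
  [11] .#.## => #  t=2,i=20
  [10] .#.#. => .  t=3,i=4
  [9] .#..# => .  t=0,i=9
  [8] .#... => #  t=0,i=4
  [7] ..### => #  t=0,i=17
  [6] ..##. => .  t=1,i=17
  [5] ..#.# => #  t=2,i=19
  [4] ..#.. => .  t=0,i=3
  [3] ...## => #  t=1,i=16
  [2] ...#. => #  t=0,i=7
  [1] ....# => #  t=0,i=6
  [0] ..... => #  t=1,i=10
  bits 01011011000100011100100110101111 = 1527892399

1527892399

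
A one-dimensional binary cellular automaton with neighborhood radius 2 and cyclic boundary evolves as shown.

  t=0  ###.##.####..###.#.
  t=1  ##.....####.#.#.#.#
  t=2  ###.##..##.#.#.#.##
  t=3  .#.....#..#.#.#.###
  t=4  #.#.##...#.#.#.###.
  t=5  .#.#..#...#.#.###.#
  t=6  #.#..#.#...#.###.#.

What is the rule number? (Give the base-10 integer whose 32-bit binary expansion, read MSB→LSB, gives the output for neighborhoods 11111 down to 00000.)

  #####|.  b31=0 t=2,i=0
  ####.|#  b30=1 t=0,i=9
  ###.#|.  b29=0 t=0,i=2
  ###..|#  b28=1 t=0,i=10
  ##.##|.  b27=0 t=0,i=3
  ##.#.|#  b26=1 t=0,i=16
  ##..#|.  b25=0 t=0,i=11
  ##...|#  b24=1 t=1,i=2
  #.###|#  b23=1 t=0,i=0
  #.##.|.  b22=0 t=0,i=4
  #.#.#|.  b21=0 t=0,i=17
  #.#..|.  b20=0 t=3,i=1
  #..##|#  b19=1 t=0,i=12
  #..#.|#  b18=1 t=3,i=9
  #...#|.  b17=0 t=4,i=7
  #....|.  b16=0 t=1,i=3
  .####|#  b15=1 t=0,i=8
  .###.|#  b14=1 t=0,i=1
  .##.#|.  b13=0 t=0,i=5
  .##..|.  b12=0 t=2,i=5
  .#.##|#  b11=1 t=0,i=18
  .#.#.|#  b10=1 t=1,i=13
  .#..#|.  b9=0 t=3,i=8
  .#...|#  b8=1 t=3,i=2
  ..###|.  b7=0 t=0,i=13
  ..##.|.  b6=0 t=2,i=8
  ..#.#|.  b5=0 t=3,i=10
  ..#..|.  b4=0 t=3,i=7
  ...##|.  b3=0 t=1,i=6
  ...#.|.  b2=0 t=3,i=6
  ....#|#  b1=1 t=1,i=5
  .....|#  b0=1 t=1,i=4
  bits 01010101100011001100110100000011 = 1435290883

1435290883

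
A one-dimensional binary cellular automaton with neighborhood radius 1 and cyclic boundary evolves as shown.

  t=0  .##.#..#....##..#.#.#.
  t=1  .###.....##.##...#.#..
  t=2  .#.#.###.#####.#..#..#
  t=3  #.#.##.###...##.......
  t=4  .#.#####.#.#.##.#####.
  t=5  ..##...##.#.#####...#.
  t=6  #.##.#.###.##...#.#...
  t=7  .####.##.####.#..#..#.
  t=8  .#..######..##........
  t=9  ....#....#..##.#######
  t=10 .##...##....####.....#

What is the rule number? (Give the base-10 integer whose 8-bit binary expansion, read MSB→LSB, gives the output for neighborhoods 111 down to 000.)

105

  ### -> .   bit 7 = 0  t=1,i=2
  ##. -> #   bit 6 = 1  t=0,i=2
  #.# -> #   bit 5 = 1  t=0,i=3
  #.. -> .   bit 4 = 0  t=0,i=5
  .## -> #   bit 3 = 1  t=0,i=1
  .#. -> .   bit 2 = 0  t=0,i=4
  ..# -> .   bit 1 = 0  t=0,i=0
  ... -> #   bit 0 = 1  t=0,i=9
  bits 01101001 = 105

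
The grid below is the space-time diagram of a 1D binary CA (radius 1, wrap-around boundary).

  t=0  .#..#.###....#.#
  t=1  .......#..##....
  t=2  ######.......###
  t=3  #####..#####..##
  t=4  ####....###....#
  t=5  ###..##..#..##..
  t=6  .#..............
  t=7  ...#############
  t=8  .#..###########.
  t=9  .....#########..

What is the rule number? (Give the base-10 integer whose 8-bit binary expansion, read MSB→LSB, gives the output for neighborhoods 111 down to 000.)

129

  [7] ### => #  t=0,i=7
  [6] ##. => .  t=0,i=8
  [5] #.# => .  t=0,i=0
  [4] #.. => .  t=0,i=2
  [3] .## => .  t=0,i=6
  [2] .#. => .  t=0,i=1
  [1] ..# => .  t=0,i=3
  [0] ... => #  t=0,i=10
  bits 10000001 = 129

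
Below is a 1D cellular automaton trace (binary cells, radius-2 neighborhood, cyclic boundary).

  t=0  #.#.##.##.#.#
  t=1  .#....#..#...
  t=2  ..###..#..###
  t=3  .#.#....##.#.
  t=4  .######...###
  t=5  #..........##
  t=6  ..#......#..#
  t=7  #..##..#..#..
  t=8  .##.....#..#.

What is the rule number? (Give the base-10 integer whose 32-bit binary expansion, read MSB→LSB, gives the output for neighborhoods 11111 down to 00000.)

  [31] ##### => .  t=4,i=3
  [30] ####. => .  t=4,i=5
  [29] ###.# => #  t=4,i=12
  [28] ###.. => .  t=2,i=4
  [27] ##.## => #  t=0,i=6
  [26] ##.#. => #  t=0,i=1
  [25] ##..# => .  t=2,i=0
  [24] ##... => .  t=4,i=7
  [23] #.### => .  t=4,i=1
  [22] #.##. => .  t=0,i=4
  [21] #.#.# => .  t=0,i=2
  [20] #.#.. => #  t=3,i=3
  [19] #..## => #  t=2,i=1
  [18] #..#. => .  t=1,i=8
  [17] #...# => .  t=4,i=8
  [16] #.... => #  t=1,i=3
  [15] .#### => .  t=4,i=2
  [14] .###. => #  t=2,i=3
  [13] .##.# => .  t=0,i=0
  [12] .##.. => .  t=7,i=4
  [11] .#.## => .  t=0,i=3
  [10] .#.#. => #  t=3,i=2
  [9] .#..# => #  t=1,i=7
  [8] .#... => #  t=1,i=2
  [7] ..### => .  t=2,i=2
  [6] ..##. => .  t=3,i=8
  [5] ..#.# => #  t=3,i=1
  [4] ..#.. => .  t=1,i=1
  [3] ...## => .  t=3,i=7
  [2] ...#. => .  t=1,i=0
  [1] ....# => #  t=1,i=4
  [0] ..... => .  t=5,i=3
  bits 00101100000110010100011100100010 = 739854114

739854114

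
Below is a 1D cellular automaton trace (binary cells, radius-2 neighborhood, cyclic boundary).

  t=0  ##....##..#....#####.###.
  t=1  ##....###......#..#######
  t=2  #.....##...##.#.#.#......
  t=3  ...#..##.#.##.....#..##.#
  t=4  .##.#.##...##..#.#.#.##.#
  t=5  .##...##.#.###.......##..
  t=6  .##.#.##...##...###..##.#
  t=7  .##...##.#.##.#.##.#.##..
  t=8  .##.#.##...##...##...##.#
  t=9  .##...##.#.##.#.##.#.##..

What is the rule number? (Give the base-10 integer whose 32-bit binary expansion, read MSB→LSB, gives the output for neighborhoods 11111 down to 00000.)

  [31] ##### => .  t=0,i=17
  [30] ####. => #  t=0,i=18
  [29] ###.# => #  t=0,i=19
  [28] ###.. => .  t=1,i=1
  [27] ##.## => #  t=0,i=20
  [26] ##.#. => .  t=2,i=13
  [25] ##..# => #  t=0,i=8
  [24] ##... => .  t=0,i=2
  [23] #.### => #  t=0,i=21
  [22] #.##. => #  t=0,i=0
  [21] #.#.# => .  t=2,i=14
  [20] #.#.. => #  t=2,i=18
  [19] #..## => .  t=1,i=17
  [18] #..#. => .  t=0,i=9
  [17] #...# => #  t=2,i=9
  [16] #.... => .  t=0,i=3
  [15] .#### => .  t=0,i=16
  [14] .###. => #  t=0,i=22
  [13] .##.# => #  t=2,i=12
  [12] .##.. => #  t=0,i=1
  [11] .#.## => .  t=3,i=10
  [10] .#.#. => .  t=2,i=15
  [9] .#..# => #  t=1,i=16
  [8] .#... => .  t=0,i=11
  [7] ..### => #  t=0,i=15
  [6] ..##. => #  t=0,i=6
  [5] ..#.# => .  t=4,i=15
  [4] ..#.. => .  t=0,i=10
  [3] ...## => .  t=0,i=5
  [2] ...#. => #  t=1,i=14
  [1] ....# => .  t=0,i=4
  [0] ..... => #  t=1,i=11
  bits 01101010110100100111001011000101 = 1792176837

1792176837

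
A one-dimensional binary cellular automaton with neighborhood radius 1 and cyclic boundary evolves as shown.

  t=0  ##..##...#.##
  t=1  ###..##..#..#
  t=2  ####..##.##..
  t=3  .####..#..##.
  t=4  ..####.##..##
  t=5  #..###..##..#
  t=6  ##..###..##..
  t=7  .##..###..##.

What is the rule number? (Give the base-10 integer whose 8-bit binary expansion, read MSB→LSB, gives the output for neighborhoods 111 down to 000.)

  [7] ### => #  t=0,i=0
  [6] ##. => #  t=0,i=1
  [5] #.# => .  t=0,i=10
  [4] #.. => #  t=0,i=2
  [3] .## => .  t=0,i=4
  [2] .#. => #  t=0,i=9
  [1] ..# => .  t=0,i=3
  [0] ... => .  t=0,i=7
  bits 11010100 = 212

212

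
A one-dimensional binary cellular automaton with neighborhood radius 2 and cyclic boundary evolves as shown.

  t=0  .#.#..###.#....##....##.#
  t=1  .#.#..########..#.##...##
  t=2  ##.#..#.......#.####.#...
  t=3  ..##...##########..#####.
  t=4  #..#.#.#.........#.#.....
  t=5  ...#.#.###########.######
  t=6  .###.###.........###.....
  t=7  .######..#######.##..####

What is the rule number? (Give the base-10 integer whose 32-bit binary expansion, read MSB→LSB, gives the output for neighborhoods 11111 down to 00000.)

  nb #####: next=.  (t=1,i=8, bit31=0)
  nb ####.: next=.  (t=1,i=12, bit30=0)
  nb ###.#: next=#  (t=0,i=8, bit29=1)
  nb ###..: next=.  (t=1,i=13, bit28=0)
  nb ##.##: next=#  (t=5,i=18, bit27=1)
  nb ##.#.: next=#  (t=0,i=9, bit26=1)
  nb ##..#: next=#  (t=1,i=14, bit25=1)
  nb ##...: next=.  (t=0,i=17, bit24=0)
  nb #.###: next=#  (t=2,i=16, bit23=1)
  nb #.##.: next=#  (t=1,i=18, bit22=1)
  nb #.#.#: next=#  (t=0,i=1, bit21=1)
  nb #.#..: next=#  (t=0,i=3, bit20=1)
  nb #..##: next=.  (t=0,i=5, bit19=0)
  nb #..#.: next=.  (t=1,i=15, bit18=0)
  nb #...#: next=#  (t=1,i=21, bit17=1)
  nb #....: next=#  (t=0,i=12, bit16=1)
  nb .####: next=.  (t=1,i=7, bit15=0)
  nb .###.: next=#  (t=0,i=7, bit14=1)
  nb .##.#: next=.  (t=0,i=22, bit13=0)
  nb .##..: next=#  (t=0,i=16, bit12=1)
  nb .#.##: next=#  (t=1,i=17, bit11=1)
  nb .#.#.: next=.  (t=0,i=0, bit10=0)
  nb .#..#: next=.  (t=0,i=4, bit9=0)
  nb .#...: next=#  (t=0,i=11, bit8=1)
  nb ..###: next=#  (t=0,i=6, bit7=1)
  nb ..##.: next=.  (t=0,i=15, bit6=0)
  nb ..#.#: next=#  (t=1,i=16, bit5=1)
  nb ..#..: next=.  (t=2,i=6, bit4=0)
  nb ...##: next=.  (t=0,i=14, bit3=0)
  nb ...#.: next=#  (t=2,i=13, bit2=1)
  nb ....#: next=#  (t=0,i=13, bit1=1)
  nb .....: next=#  (t=2,i=9, bit0=1)
  bits 00101110111100110101100110100111 = 787700135

787700135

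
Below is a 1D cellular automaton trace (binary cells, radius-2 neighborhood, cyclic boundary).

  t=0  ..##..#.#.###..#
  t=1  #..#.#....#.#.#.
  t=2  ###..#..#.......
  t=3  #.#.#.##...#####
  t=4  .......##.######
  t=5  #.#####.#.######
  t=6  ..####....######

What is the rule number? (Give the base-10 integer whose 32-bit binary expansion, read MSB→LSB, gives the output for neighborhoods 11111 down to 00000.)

3516183179

  nb #####: next=#  (t=3,i=13, bit31=1)
  nb ####.: next=#  (t=3,i=15, bit30=1)
  nb ###.#: next=.  (t=3,i=0, bit29=0)
  nb ###..: next=#  (t=0,i=12, bit28=1)
  nb ##.##: next=.  (t=4,i=9, bit27=0)
  nb ##.#.: next=.  (t=3,i=1, bit26=0)
  nb ##..#: next=.  (t=0,i=4, bit25=0)
  nb ##...: next=#  (t=3,i=8, bit24=1)
  nb #.###: next=#  (t=0,i=10, bit23=1)
  nb #.##.: next=.  (t=3,i=6, bit22=0)
  nb #.#.#: next=.  (t=0,i=8, bit21=0)
  nb #.#..: next=#  (t=1,i=0, bit20=1)
  nb #..##: next=.  (t=0,i=1, bit19=0)
  nb #..#.: next=#  (t=0,i=5, bit18=1)
  nb #...#: next=.  (t=3,i=9, bit17=0)
  nb #....: next=.  (t=1,i=7, bit16=0)
  nb .####: next=#  (t=3,i=12, bit15=1)
  nb .###.: next=.  (t=0,i=11, bit14=0)
  nb .##.#: next=#  (t=4,i=8, bit13=1)
  nb .##..: next=#  (t=0,i=3, bit12=1)
  nb .#.##: next=.  (t=0,i=9, bit11=0)
  nb .#.#.: next=.  (t=0,i=7, bit10=0)
  nb .#..#: next=#  (t=0,i=0, bit9=1)
  nb .#...: next=.  (t=1,i=6, bit8=0)
  nb ..###: next=#  (t=2,i=0, bit7=1)
  nb ..##.: next=.  (t=0,i=2, bit6=0)
  nb ..#.#: next=.  (t=0,i=6, bit5=0)
  nb ..#..: next=.  (t=0,i=15, bit4=0)
  nb ...##: next=#  (t=2,i=15, bit3=1)
  nb ...#.: next=.  (t=1,i=9, bit2=0)
  nb ....#: next=#  (t=1,i=8, bit1=1)
  nb .....: next=#  (t=2,i=11, bit0=1)
  bits 11010001100101001011001010001011 = 3516183179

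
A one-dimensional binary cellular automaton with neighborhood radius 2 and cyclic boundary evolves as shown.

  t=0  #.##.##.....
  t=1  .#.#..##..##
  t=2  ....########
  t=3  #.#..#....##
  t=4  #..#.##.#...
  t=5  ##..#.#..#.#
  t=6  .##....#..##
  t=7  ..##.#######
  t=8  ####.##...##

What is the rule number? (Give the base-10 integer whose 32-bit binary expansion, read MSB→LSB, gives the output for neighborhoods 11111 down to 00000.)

1938340694

  #####|.  b31=0 t=2,i=6
  ####.|#  b30=1 t=2,i=10
  ###.#|#  b29=1 t=3,i=0
  ###..|#  b28=1 t=2,i=11
  ##.##|.  b27=0 t=0,i=4
  ##.#.|.  b26=0 t=1,i=0
  ##..#|#  b25=1 t=1,i=8
  ##...|#  b24=1 t=0,i=7
  #.###|#  b23=1 t=5,i=11
  #.##.|.  b22=0 t=0,i=2
  #.#.#|.  b21=0 t=1,i=1
  #.#..|.  b20=0 t=1,i=3
  #..##|#  b19=1 t=1,i=5
  #..#.|.  b18=0 t=3,i=4
  #...#|.  b17=0 t=4,i=10
  #....|.  b16=0 t=0,i=8
  .####|#  b15=1 t=2,i=5
  .###.|.  b14=0 t=3,i=11
  .##.#|#  b13=1 t=0,i=3
  .##..|#  b12=1 t=0,i=6
  .#.##|#  b11=1 t=0,i=1
  .#.#.|.  b10=0 t=1,i=2
  .#..#|#  b9=1 t=1,i=4
  .#...|#  b8=1 t=3,i=6
  ..###|.  b7=0 t=2,i=4
  ..##.|#  b6=1 t=1,i=6
  ..#.#|.  b5=0 t=0,i=0
  ..#..|#  b4=1 t=3,i=5
  ...##|.  b3=0 t=2,i=3
  ...#.|#  b2=1 t=0,i=11
  ....#|#  b1=1 t=0,i=10
  .....|.  b0=0 t=0,i=9
  bits 01110011100010001011101101010110 = 1938340694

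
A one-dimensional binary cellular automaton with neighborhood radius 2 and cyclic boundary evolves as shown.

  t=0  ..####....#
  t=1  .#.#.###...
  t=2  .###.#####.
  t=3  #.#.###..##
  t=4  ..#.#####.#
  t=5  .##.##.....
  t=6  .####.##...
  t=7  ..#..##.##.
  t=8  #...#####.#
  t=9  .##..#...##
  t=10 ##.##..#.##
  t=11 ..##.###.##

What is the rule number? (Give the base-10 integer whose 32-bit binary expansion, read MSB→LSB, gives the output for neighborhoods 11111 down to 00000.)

  ##### -> .   bit 31 = 0  t=2,i=7
  ####. -> .   bit 30 = 0  t=0,i=4
  ###.# -> .   bit 29 = 0  t=2,i=3
  ###.. -> #   bit 28 = 1  t=0,i=5
  ##.## -> #   bit 27 = 1  t=2,i=4
  ##.#. -> .   bit 26 = 0  t=3,i=1
  ##..# -> #   bit 25 = 1  t=2,i=10
  ##... -> #   bit 24 = 1  t=0,i=6
  #.### -> #   bit 23 = 1  t=1,i=5
  #.##. -> #   bit 22 = 1  t=5,i=4
  #.#.# -> #   bit 21 = 1  t=1,i=3
  #.#.. -> .   bit 20 = 0  t=4,i=10
  #..## -> #   bit 19 = 1  t=0,i=1
  #..#. -> #   bit 18 = 1  t=4,i=1
  #...# -> #   bit 17 = 1  t=7,i=0
  #.... -> #   bit 16 = 1  t=0,i=7
  .#### -> #   bit 15 = 1  t=0,i=3
  .###. -> #   bit 14 = 1  t=1,i=6
  .##.# -> #   bit 13 = 1  t=5,i=2
  .##.. -> .   bit 12 = 0  t=5,i=5
  .#.## -> .   bit 11 = 0  t=1,i=4
  .#.#. -> #   bit 10 = 1  t=1,i=2
  .#..# -> .   bit 9 = 0  t=0,i=0
  .#... -> .   bit 8 = 0  t=9,i=6
  ..### -> .   bit 7 = 0  t=0,i=2
  ..##. -> #   bit 6 = 1  t=5,i=1
  ..#.# -> #   bit 5 = 1  t=1,i=1
  ..#.. -> .   bit 4 = 0  t=0,i=10
  ...## -> .   bit 3 = 0  t=5,i=0
  ...#. -> .   bit 2 = 0  t=0,i=9
  ....# -> .   bit 1 = 0  t=0,i=8
  ..... -> .   bit 0 = 0  t=5,i=8
  bits 00011011111011111110010001100000 = 468706400

468706400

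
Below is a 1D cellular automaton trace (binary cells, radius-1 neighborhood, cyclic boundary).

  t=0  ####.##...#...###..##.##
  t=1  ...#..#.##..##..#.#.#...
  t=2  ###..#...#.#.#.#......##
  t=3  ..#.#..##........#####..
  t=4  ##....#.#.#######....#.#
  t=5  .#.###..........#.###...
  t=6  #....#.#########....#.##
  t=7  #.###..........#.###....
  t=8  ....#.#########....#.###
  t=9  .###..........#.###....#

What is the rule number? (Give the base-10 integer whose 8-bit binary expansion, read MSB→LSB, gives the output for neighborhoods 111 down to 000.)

67

  ### -> .   bit 7 = 0  t=0,i=0
  ##. -> #   bit 6 = 1  t=0,i=3
  #.# -> .   bit 5 = 0  t=0,i=4
  #.. -> .   bit 4 = 0  t=0,i=7
  .## -> .   bit 3 = 0  t=0,i=5
  .#. -> .   bit 2 = 0  t=0,i=10
  ..# -> #   bit 1 = 1  t=0,i=9
  ... -> #   bit 0 = 1  t=0,i=8
  bits 01000011 = 67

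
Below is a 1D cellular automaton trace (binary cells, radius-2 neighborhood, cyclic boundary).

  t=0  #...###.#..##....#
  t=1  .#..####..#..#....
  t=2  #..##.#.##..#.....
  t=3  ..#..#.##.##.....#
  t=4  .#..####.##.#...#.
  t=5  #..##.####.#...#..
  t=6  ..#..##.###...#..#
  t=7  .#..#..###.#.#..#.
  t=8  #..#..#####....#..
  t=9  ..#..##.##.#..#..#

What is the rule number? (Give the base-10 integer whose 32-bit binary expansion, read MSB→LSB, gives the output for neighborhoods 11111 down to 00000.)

  #####|#  b31=1 t=8,i=8
  ####.|#  b30=1 t=1,i=6
  ###.#|#  b29=1 t=0,i=6
  ###..|.  b28=0 t=1,i=7
  ##.##|#  b27=1 t=3,i=9
  ##.#.|#  b26=1 t=0,i=7
  ##..#|#  b25=1 t=1,i=8
  ##...|#  b24=1 t=0,i=1
  #.###|#  b23=1 t=5,i=6
  #.##.|#  b22=1 t=2,i=8
  #.#.#|.  b21=0 t=2,i=6
  #.#..|.  b20=0 t=0,i=8
  #..##|#  b19=1 t=0,i=10
  #..#.|#  b18=1 t=1,i=9
  #...#|.  b17=0 t=0,i=2
  #....|.  b16=0 t=0,i=14
  .####|.  b15=0 t=1,i=5
  .###.|#  b14=1 t=0,i=5
  .##.#|.  b13=0 t=2,i=4
  .##..|.  b12=0 t=0,i=0
  .#.##|#  b11=1 t=2,i=7
  .#.#.|.  b10=0 t=7,i=12
  .#..#|.  b9=0 t=0,i=9
  .#...|.  b8=0 t=1,i=14
  ..###|#  b7=1 t=0,i=4
  ..##.|.  b6=0 t=0,i=11
  ..#.#|#  b5=1 t=3,i=5
  ..#..|.  b4=0 t=1,i=1
  ...##|.  b3=0 t=0,i=3
  ...#.|#  b2=1 t=1,i=0
  ....#|.  b1=0 t=0,i=15
  .....|.  b0=0 t=1,i=16
  bits 11101111110011000100100010100100 = 4023142564

4023142564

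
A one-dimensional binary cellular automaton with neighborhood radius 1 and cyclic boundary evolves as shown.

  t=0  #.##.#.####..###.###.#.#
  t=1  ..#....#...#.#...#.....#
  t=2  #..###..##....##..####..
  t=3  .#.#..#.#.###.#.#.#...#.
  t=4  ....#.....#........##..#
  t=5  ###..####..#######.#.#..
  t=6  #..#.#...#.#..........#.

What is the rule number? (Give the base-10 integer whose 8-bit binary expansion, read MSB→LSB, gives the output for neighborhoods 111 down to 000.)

  ### -> .   bit 7 = 0  t=0,i=8
  ##. -> .   bit 6 = 0  t=0,i=0
  #.# -> .   bit 5 = 0  t=0,i=1
  #.. -> #   bit 4 = 1  t=0,i=11
  .## -> #   bit 3 = 1  t=0,i=2
  .#. -> .   bit 2 = 0  t=0,i=5
  ..# -> .   bit 1 = 0  t=0,i=12
  ... -> #   bit 0 = 1  t=1,i=4
  bits 00011001 = 25

25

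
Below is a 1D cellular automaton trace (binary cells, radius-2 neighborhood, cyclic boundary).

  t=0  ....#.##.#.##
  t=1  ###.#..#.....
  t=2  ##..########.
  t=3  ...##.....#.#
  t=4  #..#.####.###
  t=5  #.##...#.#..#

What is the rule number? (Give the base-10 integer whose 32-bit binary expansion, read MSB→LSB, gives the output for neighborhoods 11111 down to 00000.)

1495099379

  nb #####: next=.  (t=2,i=6, bit31=0)
  nb ####.: next=#  (t=2,i=10, bit30=1)
  nb ###.#: next=.  (t=1,i=2, bit29=0)
  nb ###..: next=#  (t=4,i=0, bit28=1)
  nb ##.##: next=#  (t=2,i=12, bit27=1)
  nb ##.#.: next=.  (t=0,i=8, bit26=0)
  nb ##..#: next=.  (t=2,i=2, bit25=0)
  nb ##...: next=#  (t=0,i=0, bit24=1)
  nb #.###: next=.  (t=4,i=5, bit23=0)
  nb #.##.: next=.  (t=0,i=6, bit22=0)
  nb #.#.#: next=.  (t=0,i=9, bit21=0)
  nb #.#..: next=#  (t=1,i=4, bit20=1)
  nb #..##: next=#  (t=2,i=3, bit19=1)
  nb #..#.: next=#  (t=1,i=6, bit18=1)
  nb #...#: next=.  (t=3,i=1, bit17=0)
  nb #....: next=#  (t=0,i=1, bit16=1)
  nb .####: next=.  (t=2,i=5, bit15=0)
  nb .###.: next=#  (t=1,i=1, bit14=1)
  nb .##.#: next=#  (t=0,i=7, bit13=1)
  nb .##..: next=.  (t=0,i=12, bit12=0)
  nb .#.##: next=.  (t=0,i=5, bit11=0)
  nb .#.#.: next=#  (t=3,i=11, bit10=1)
  nb .#..#: next=#  (t=1,i=5, bit9=1)
  nb .#...: next=#  (t=1,i=8, bit8=1)
  nb ..###: next=#  (t=1,i=0, bit7=1)
  nb ..##.: next=#  (t=3,i=3, bit6=1)
  nb ..#.#: next=#  (t=0,i=4, bit5=1)
  nb ..#..: next=#  (t=1,i=7, bit4=1)
  nb ...##: next=.  (t=1,i=12, bit3=0)
  nb ...#.: next=.  (t=0,i=3, bit2=0)
  nb ....#: next=#  (t=0,i=2, bit1=1)
  nb .....: next=#  (t=1,i=10, bit0=1)
  bits 01011001000111010110011111110011 = 1495099379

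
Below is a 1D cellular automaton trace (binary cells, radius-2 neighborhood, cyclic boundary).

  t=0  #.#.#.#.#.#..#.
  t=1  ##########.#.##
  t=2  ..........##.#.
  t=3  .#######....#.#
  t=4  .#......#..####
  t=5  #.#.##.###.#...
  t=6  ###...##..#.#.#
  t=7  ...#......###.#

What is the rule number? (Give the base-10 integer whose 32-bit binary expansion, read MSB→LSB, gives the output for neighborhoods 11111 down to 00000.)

228591541

  [31] ##### => .  t=1,i=0
  [30] ####. => .  t=1,i=8
  [29] ###.# => .  t=1,i=9
  [28] ###.. => .  t=3,i=7
  [27] ##.## => #  t=5,i=6
  [26] ##.#. => #  t=1,i=10
  [25] ##..# => .  t=6,i=8
  [24] ##... => #  t=3,i=8
  [23] #.### => #  t=1,i=13
  [22] #.##. => .  t=5,i=4
  [21] #.#.# => #  t=0,i=0
  [20] #.#.. => .  t=0,i=10
  [19] #..## => .  t=4,i=10
  [18] #..#. => .  t=0,i=12
  [17] #...# => .  t=5,i=13
  [16] #.... => .  t=2,i=0
  [15] .#### => .  t=1,i=14
  [14] .###. => .  t=5,i=8
  [13] .##.# => .  t=2,i=11
  [12] .##.. => .  t=6,i=7
  [11] .#.## => .  t=1,i=12
  [10] .#.#. => #  t=0,i=1
  [9] .#..# => #  t=0,i=11
  [8] .#... => #  t=2,i=14
  [7] ..### => #  t=4,i=11
  [6] ..##. => .  t=2,i=10
  [5] ..#.# => #  t=0,i=13
  [4] ..#.. => #  t=4,i=8
  [3] ...## => .  t=2,i=9
  [2] ...#. => #  t=3,i=11
  [1] ....# => .  t=2,i=8
  [0] ..... => #  t=2,i=1
  bits 00001101101000000000011110110101 = 228591541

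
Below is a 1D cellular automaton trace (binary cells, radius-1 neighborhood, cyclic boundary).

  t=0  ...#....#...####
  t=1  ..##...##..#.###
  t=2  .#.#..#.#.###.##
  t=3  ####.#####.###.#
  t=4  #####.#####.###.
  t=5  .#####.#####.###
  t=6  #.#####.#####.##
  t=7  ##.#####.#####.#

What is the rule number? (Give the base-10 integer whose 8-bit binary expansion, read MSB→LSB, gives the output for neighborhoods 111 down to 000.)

230

  ###|#  b7=1 t=0,i=13
  ##.|#  b6=1 t=0,i=15
  #.#|#  b5=1 t=1,i=12
  #..|.  b4=0 t=0,i=0
  .##|.  b3=0 t=0,i=12
  .#.|#  b2=1 t=0,i=3
  ..#|#  b1=1 t=0,i=2
  ...|.  b0=0 t=0,i=1
  bits 11100110 = 230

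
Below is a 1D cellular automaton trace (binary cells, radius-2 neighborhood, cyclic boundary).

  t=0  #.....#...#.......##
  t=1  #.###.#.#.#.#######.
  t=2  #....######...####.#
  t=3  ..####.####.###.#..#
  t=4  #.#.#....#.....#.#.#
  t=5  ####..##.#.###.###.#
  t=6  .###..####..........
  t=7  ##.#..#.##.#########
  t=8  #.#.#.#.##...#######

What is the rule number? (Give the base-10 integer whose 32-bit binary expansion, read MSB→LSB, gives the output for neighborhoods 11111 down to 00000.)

3563267835

  nb #####: next=#  (t=1,i=14, bit31=1)
  nb ####.: next=#  (t=1,i=17, bit30=1)
  nb ###.#: next=.  (t=1,i=4, bit29=0)
  nb ###..: next=#  (t=0,i=0, bit28=1)
  nb ##.##: next=.  (t=2,i=18, bit27=0)
  nb ##.#.: next=#  (t=1,i=5, bit26=1)
  nb ##..#: next=.  (t=5,i=4, bit25=0)
  nb ##...: next=.  (t=0,i=1, bit24=0)
  nb #.###: next=.  (t=1,i=2, bit23=0)
  nb #.##.: next=#  (t=2,i=19, bit22=1)
  nb #.#.#: next=#  (t=1,i=0, bit21=1)
  nb #.#..: next=.  (t=3,i=16, bit20=0)
  nb #..##: next=.  (t=3,i=1, bit19=0)
  nb #..#.: next=.  (t=3,i=18, bit18=0)
  nb #...#: next=#  (t=0,i=8, bit17=1)
  nb #....: next=#  (t=0,i=2, bit16=1)
  nb .####: next=.  (t=1,i=13, bit15=0)
  nb .###.: next=.  (t=0,i=19, bit14=0)
  nb .##.#: next=#  (t=4,i=0, bit13=1)
  nb .##..: next=.  (t=2,i=0, bit12=0)
  nb .#.##: next=.  (t=1,i=1, bit11=0)
  nb .#.#.: next=#  (t=1,i=7, bit10=1)
  nb .#..#: next=#  (t=3,i=0, bit9=1)
  nb .#...: next=.  (t=0,i=7, bit8=0)
  nb ..###: next=#  (t=0,i=18, bit7=1)
  nb ..##.: next=#  (t=5,i=6, bit6=1)
  nb ..#.#: next=#  (t=4,i=15, bit5=1)
  nb ..#..: next=#  (t=0,i=6, bit4=1)
  nb ...##: next=#  (t=0,i=17, bit3=1)
  nb ...#.: next=.  (t=0,i=5, bit2=0)
  nb ....#: next=#  (t=0,i=4, bit1=1)
  nb .....: next=#  (t=0,i=3, bit0=1)
  bits 11010100011000110010011011111011 = 3563267835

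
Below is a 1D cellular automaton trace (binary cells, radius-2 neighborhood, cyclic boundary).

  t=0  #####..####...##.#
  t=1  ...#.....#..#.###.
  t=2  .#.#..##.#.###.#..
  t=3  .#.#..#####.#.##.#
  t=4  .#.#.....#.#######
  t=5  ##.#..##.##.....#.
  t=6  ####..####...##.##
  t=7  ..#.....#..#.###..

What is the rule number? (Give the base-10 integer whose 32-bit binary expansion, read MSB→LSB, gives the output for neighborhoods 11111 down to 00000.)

  #####|.  b31=0 t=0,i=1
  ####.|#  b30=1 t=0,i=3
  ###.#|.  b29=0 t=2,i=13
  ###..|.  b28=0 t=0,i=4
  ##.##|#  b27=1 t=0,i=16
  ##.#.|#  b26=1 t=2,i=8
  ##..#|.  b25=0 t=0,i=5
  ##...|.  b24=0 t=0,i=11
  #.###|.  b23=0 t=0,i=17
  #.##.|#  b22=1 t=3,i=14
  #.#.#|#  b21=1 t=2,i=9
  #.#..|#  b20=1 t=2,i=3
  #..##|.  b19=0 t=0,i=6
  #..#.|#  b18=1 t=1,i=11
  #...#|#  b17=1 t=0,i=12
  #....|.  b16=0 t=1,i=0
  .####|.  b15=0 t=0,i=0
  .###.|#  b14=1 t=1,i=15
  .##.#|#  b13=1 t=0,i=15
  .##..|.  b12=0 t=5,i=10
  .#.##|#  b11=1 t=1,i=13
  .#.#.|.  b10=0 t=2,i=2
  .#..#|.  b9=0 t=1,i=10
  .#...|.  b8=0 t=1,i=4
  ..###|.  b7=0 t=0,i=7
  ..##.|#  b6=1 t=0,i=14
  ..#.#|#  b5=1 t=1,i=12
  ..#..|#  b4=1 t=1,i=3
  ...##|.  b3=0 t=0,i=13
  ...#.|.  b2=0 t=1,i=2
  ....#|#  b1=1 t=1,i=1
  .....|#  b0=1 t=1,i=6
  bits 01001100011101100110100001110011 = 1282828403

1282828403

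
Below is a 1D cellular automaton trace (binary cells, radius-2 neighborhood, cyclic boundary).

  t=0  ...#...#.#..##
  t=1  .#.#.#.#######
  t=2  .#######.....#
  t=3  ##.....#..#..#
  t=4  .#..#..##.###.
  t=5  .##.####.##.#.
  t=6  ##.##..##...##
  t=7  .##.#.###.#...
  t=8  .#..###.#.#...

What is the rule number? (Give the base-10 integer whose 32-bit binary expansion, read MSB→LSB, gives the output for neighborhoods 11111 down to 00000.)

  #####|.  b31=0 t=1,i=9
  ####.|.  b30=0 t=1,i=12
  ###.#|#  b29=1 t=1,i=13
  ###..|#  b28=1 t=2,i=7
  ##.##|#  b27=1 t=4,i=9
  ##.#.|.  b26=0 t=1,i=0
  ##..#|.  b25=0 t=4,i=13
  ##...|.  b24=0 t=0,i=0
  #.###|#  b23=1 t=1,i=7
  #.##.|.  b22=0 t=5,i=9
  #.#.#|#  b21=1 t=1,i=1
  #.#..|#  b20=1 t=0,i=9
  #..##|#  b19=1 t=0,i=11
  #..#.|.  b18=0 t=3,i=9
  #...#|#  b17=1 t=0,i=1
  #....|.  b16=0 t=2,i=9
  .####|.  b15=0 t=1,i=8
  .###.|.  b14=0 t=3,i=0
  .##.#|.  b13=0 t=4,i=8
  .##..|#  b12=1 t=0,i=13
  .#.##|#  b11=1 t=1,i=6
  .#.#.|#  b10=1 t=0,i=8
  .#..#|#  b9=1 t=0,i=10
  .#...|.  b8=0 t=0,i=4
  ..###|.  b7=0 t=3,i=13
  ..##.|#  b6=1 t=0,i=12
  ..#.#|#  b5=1 t=0,i=7
  ..#..|#  b4=1 t=0,i=3
  ...##|.  b3=0 t=6,i=11
  ...#.|.  b2=0 t=0,i=2
  ....#|.  b1=0 t=2,i=11
  .....|#  b0=1 t=2,i=10
  bits 00111000101110100001111001110001 = 951721585

951721585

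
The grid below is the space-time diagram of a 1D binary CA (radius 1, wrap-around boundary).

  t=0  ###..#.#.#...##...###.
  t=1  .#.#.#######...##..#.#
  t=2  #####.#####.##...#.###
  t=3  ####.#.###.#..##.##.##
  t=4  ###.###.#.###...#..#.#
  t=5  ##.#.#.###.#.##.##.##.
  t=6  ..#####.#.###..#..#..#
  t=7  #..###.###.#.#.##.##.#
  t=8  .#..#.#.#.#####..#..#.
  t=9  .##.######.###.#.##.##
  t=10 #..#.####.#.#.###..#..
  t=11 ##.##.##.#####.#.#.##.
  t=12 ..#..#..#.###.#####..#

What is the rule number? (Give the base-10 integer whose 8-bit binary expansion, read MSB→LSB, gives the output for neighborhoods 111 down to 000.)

181

  ###|#  b7=1 t=0,i=1
  ##.|.  b6=0 t=0,i=2
  #.#|#  b5=1 t=0,i=6
  #..|#  b4=1 t=0,i=3
  .##|.  b3=0 t=0,i=0
  .#.|#  b2=1 t=0,i=5
  ..#|.  b1=0 t=0,i=4
  ...|#  b0=1 t=0,i=11
  bits 10110101 = 181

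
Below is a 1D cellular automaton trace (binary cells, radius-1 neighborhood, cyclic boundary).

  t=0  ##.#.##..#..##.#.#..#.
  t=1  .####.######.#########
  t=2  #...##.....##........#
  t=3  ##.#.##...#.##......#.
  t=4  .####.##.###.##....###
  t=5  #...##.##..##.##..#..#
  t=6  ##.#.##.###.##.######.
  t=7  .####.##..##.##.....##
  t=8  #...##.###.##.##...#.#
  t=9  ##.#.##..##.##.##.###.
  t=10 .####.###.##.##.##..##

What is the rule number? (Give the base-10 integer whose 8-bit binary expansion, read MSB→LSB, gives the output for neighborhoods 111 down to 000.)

118

  nb ###: next=.  (t=1,i=2, bit7=0)
  nb ##.: next=#  (t=0,i=1, bit6=1)
  nb #.#: next=#  (t=0,i=2, bit5=1)
  nb #..: next=#  (t=0,i=7, bit4=1)
  nb .##: next=.  (t=0,i=0, bit3=0)
  nb .#.: next=#  (t=0,i=3, bit2=1)
  nb ..#: next=#  (t=0,i=8, bit1=1)
  nb ...: next=.  (t=2,i=2, bit0=0)
  bits 01110110 = 118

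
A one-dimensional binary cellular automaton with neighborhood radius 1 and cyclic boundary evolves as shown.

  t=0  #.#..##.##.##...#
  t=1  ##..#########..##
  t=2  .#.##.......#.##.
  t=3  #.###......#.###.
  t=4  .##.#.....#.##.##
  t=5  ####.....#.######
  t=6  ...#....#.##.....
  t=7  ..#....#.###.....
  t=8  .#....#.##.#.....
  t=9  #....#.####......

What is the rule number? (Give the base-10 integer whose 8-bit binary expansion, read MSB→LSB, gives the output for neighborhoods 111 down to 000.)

106

  ### -> .   bit 7 = 0  t=1,i=0
  ##. -> #   bit 6 = 1  t=0,i=0
  #.# -> #   bit 5 = 1  t=0,i=1
  #.. -> .   bit 4 = 0  t=0,i=3
  .## -> #   bit 3 = 1  t=0,i=5
  .#. -> .   bit 2 = 0  t=0,i=2
  ..# -> #   bit 1 = 1  t=0,i=4
  ... -> .   bit 0 = 0  t=0,i=14
  bits 01101010 = 106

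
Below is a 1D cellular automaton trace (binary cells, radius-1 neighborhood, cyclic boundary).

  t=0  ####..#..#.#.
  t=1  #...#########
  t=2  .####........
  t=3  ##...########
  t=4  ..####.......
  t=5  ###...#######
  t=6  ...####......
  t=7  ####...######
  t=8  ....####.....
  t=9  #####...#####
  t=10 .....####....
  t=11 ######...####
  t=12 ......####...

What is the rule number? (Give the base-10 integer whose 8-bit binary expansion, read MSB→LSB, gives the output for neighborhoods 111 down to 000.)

63

  ###|.  b7=0 t=0,i=1
  ##.|.  b6=0 t=0,i=3
  #.#|#  b5=1 t=0,i=10
  #..|#  b4=1 t=0,i=4
  .##|#  b3=1 t=0,i=0
  .#.|#  b2=1 t=0,i=6
  ..#|#  b1=1 t=0,i=5
  ...|#  b0=1 t=1,i=2
  bits 00111111 = 63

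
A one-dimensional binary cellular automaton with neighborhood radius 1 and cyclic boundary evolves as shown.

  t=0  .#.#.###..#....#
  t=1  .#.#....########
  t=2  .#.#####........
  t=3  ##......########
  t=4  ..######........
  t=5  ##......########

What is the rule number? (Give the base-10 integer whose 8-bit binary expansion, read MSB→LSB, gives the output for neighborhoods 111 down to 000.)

23

  nb ###: next=.  (t=0,i=6, bit7=0)
  nb ##.: next=.  (t=0,i=7, bit6=0)
  nb #.#: next=.  (t=0,i=0, bit5=0)
  nb #..: next=#  (t=0,i=8, bit4=1)
  nb .##: next=.  (t=0,i=5, bit3=0)
  nb .#.: next=#  (t=0,i=1, bit2=1)
  nb ..#: next=#  (t=0,i=9, bit1=1)
  nb ...: next=#  (t=0,i=12, bit0=1)
  bits 00010111 = 23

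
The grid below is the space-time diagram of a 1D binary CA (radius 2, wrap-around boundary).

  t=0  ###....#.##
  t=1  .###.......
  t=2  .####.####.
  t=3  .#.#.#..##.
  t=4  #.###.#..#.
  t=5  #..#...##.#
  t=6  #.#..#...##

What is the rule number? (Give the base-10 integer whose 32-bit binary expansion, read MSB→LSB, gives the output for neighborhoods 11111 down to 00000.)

  nb #####: next=.  (t=0,i=0, bit31=0)
  nb ####.: next=#  (t=0,i=1, bit30=1)
  nb ###.#: next=.  (t=2,i=4, bit29=0)
  nb ###..: next=#  (t=0,i=2, bit28=1)
  nb ##.##: next=#  (t=2,i=5, bit27=1)
  nb ##.#.: next=.  (t=4,i=5, bit26=0)
  nb ##..#: next=.  (t=2,i=10, bit25=0)
  nb ##...: next=#  (t=0,i=3, bit24=1)
  nb #.###: next=.  (t=0,i=9, bit23=0)
  nb #.##.: next=#  (t=5,i=10, bit22=1)
  nb #.#.#: next=#  (t=3,i=3, bit21=1)
  nb #.#..: next=.  (t=3,i=5, bit20=0)
  nb #..##: next=.  (t=2,i=0, bit19=0)
  nb #..#.: next=#  (t=3,i=0, bit18=1)
  nb #...#: next=#  (t=5,i=5, bit17=1)
  nb #....: next=.  (t=0,i=4, bit16=0)
  nb .####: next=.  (t=0,i=10, bit15=0)
  nb .###.: next=#  (t=1,i=2, bit14=1)
  nb .##.#: next=.  (t=5,i=8, bit13=0)
  nb .##..: next=#  (t=3,i=9, bit12=1)
  nb .#.##: next=.  (t=0,i=8, bit11=0)
  nb .#.#.: next=#  (t=3,i=2, bit10=1)
  nb .#..#: next=#  (t=3,i=6, bit9=1)
  nb .#...: next=.  (t=5,i=4, bit8=0)
  nb ..###: next=#  (t=1,i=1, bit7=1)
  nb ..##.: next=.  (t=3,i=8, bit6=0)
  nb ..#.#: next=.  (t=0,i=7, bit5=0)
  nb ..#..: next=.  (t=5,i=3, bit4=0)
  nb ...##: next=.  (t=1,i=0, bit3=0)
  nb ...#.: next=.  (t=0,i=6, bit2=0)
  nb ....#: next=.  (t=0,i=5, bit1=0)
  nb .....: next=#  (t=1,i=6, bit0=1)
  bits 01011001011001100101011010000001 = 1499879041

1499879041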